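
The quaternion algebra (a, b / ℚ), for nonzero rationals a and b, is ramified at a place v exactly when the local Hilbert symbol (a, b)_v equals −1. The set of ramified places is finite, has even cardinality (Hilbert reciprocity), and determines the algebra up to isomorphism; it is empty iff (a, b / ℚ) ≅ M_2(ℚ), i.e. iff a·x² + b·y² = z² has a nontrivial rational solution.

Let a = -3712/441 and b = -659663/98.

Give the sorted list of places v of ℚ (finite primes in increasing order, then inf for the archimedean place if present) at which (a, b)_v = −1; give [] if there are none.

[2, 29, 43, inf]

Mod squares: a ≡ -58, b ≡ -2494. Check v ∈ {∞, 2, 3, 7, 23, 29, 43}.
v=2: v_2(a)=7, v_2(b)=-1; units ≡ 3, 1 (mod 8); ε·ε+αω+βω = 1·0+7·0+-1·1 ≡ 1  ⇒  (a,b)_2 = -1.
v=∞: -58 < 0 and -2494 < 0  ⇒  (a,b)_∞ = -1.
v=43: a=43^0·(≡30), b=43^1·(≡8) mod 43; (30|43)=-1, (8|43)=-1; (−1)^{0·1·21}·(-1)^1·(-1)^0 = -1.
v=29: a=29^1·(≡27), b=29^1·(≡28) mod 29; (27|29)=-1, (28|29)=+1; (−1)^{1·1·14}·(-1)^1·(+1)^1 = -1.
v=7: a=7^-2·(≡6), b=7^-2·(≡5) mod 7; (6|7)=-1, (5|7)=-1; (−1)^{-2·-2·3}·(-1)^-2·(-1)^-2 = +1.
v=23: a=23^0·(≡15), b=23^2·(≡3) mod 23; (15|23)=-1, (3|23)=+1; (−1)^{0·2·11}·(-1)^2·(+1)^0 = +1.
v=3: a=3^-2·(≡2), b=3^0·(≡2) mod 3; (2|3)=-1, (2|3)=-1; (−1)^{-2·0·1}·(-1)^0·(-1)^-2 = +1.
(-58, -2494 / ℚ) ramifies at {2, 29, 43, ∞}: a division algebra.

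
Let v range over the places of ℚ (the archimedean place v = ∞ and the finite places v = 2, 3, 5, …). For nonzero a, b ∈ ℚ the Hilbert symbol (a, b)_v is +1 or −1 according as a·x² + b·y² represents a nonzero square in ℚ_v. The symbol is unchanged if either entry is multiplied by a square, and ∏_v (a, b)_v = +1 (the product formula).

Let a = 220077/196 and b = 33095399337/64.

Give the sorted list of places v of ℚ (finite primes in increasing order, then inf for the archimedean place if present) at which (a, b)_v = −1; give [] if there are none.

(a, b) ≡ (2717, 7657) mod (ℚ^×)²; places V = {2, 3, 7, 11, 13, 19, 31, ∞}.
(a,b)_11: α=1, u≡1; β=2, v≡9 (mod 11); (1|11)=+1, (9|11)=+1; sign (−1)^0·+1^2·+1^1 = +1.
(a,b)_13: α=1, u≡3; β=1, v≡9 (mod 13); (3|13)=+1, (9|13)=+1; sign (−1)^0·+1^1·+1^1 = +1.
(a,b)_31: α=0, u≡7; β=1, v≡29 (mod 31); (7|31)=+1, (29|31)=-1; sign (−1)^0·+1^1·-1^0 = +1.
(a,b)_∞: sgn(2717)=+, sgn(7657)=+, so +1.
(a,b)_7: α=-2, u≡1; β=2, v≡5 (mod 7); (1|7)=+1, (5|7)=-1; sign (−1)^0·+1^2·-1^-2 = +1.
(a,b)_19: α=1, u≡2; β=1, v≡4 (mod 19); (2|19)=-1, (4|19)=+1; sign (−1)^1·-1^1·+1^1 = +1.
(a,b)_2: α=-2, β=-6; u≡5, v≡1 (mod 8); ε(u)ε(v)=0·0, αω(v)=-2·0, βω(u)=-6·1; sum ≡ 0  ⇒  +1.
(a,b)_3: α=4, u≡2; β=6, v≡1 (mod 3); (2|3)=-1, (1|3)=+1; sign (−1)^0·-1^6·+1^4 = +1.
Every local symbol is +1, so the conic 2717·x² + 7657·y² = z² has ℚ_v-points for all v and hence a ℚ-point; (a, b / ℚ) ≅ M_2(ℚ).

[]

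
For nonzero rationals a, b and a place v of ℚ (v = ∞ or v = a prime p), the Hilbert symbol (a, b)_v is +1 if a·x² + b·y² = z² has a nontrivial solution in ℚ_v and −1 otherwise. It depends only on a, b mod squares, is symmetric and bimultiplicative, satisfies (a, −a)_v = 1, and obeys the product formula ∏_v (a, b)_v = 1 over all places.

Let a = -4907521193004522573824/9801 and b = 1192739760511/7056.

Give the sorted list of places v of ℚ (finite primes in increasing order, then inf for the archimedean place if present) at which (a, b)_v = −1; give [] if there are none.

[2, 23, 29, 41]

(a, b) ≡ (-41, 24420871) mod (ℚ^×)²; places V = {2, 3, 7, 11, 13, 17, 19, 23, 29, 41, 47, ∞}.
(a,b)_19: α=2, u≡6; β=1, v≡17 (mod 19); (6|19)=+1, (17|19)=+1; sign (−1)^0·+1^1·+1^2 = +1.
(a,b)_29: α=2, u≡11; β=1, v≡8 (mod 29); (11|29)=-1, (8|29)=-1; sign (−1)^0·-1^1·-1^2 = -1.
(a,b)_41: α=3, u≡32; β=1, v≡19 (mod 41); (32|41)=+1, (19|41)=-1; sign (−1)^0·+1^1·-1^3 = -1.
(a,b)_2: α=12, β=-4; u≡7, v≡7 (mod 8); ε(u)ε(v)=1·1, αω(v)=12·0, βω(u)=-4·0; sum ≡ 1  ⇒  -1.
(a,b)_17: α=0, u≡3; β=2, v≡3 (mod 17); (3|17)=-1, (3|17)=-1; sign (−1)^0·-1^2·-1^0 = +1.
(a,b)_∞: sgn(-41)=−, sgn(24420871)=+, so +1.
(a,b)_13: α=0, u≡5; β=2, v≡6 (mod 13); (5|13)=-1, (6|13)=-1; sign (−1)^0·-1^2·-1^0 = +1.
(a,b)_47: α=2, u≡12; β=1, v≡42 (mod 47); (12|47)=+1, (42|47)=+1; sign (−1)^0·+1^1·+1^2 = +1.
(a,b)_11: α=-2, u≡5; β=0, v≡7 (mod 11); (5|11)=+1, (7|11)=-1; sign (−1)^0·+1^0·-1^-2 = +1.
(a,b)_23: α=2, u≡20; β=1, v≡11 (mod 23); (20|23)=-1, (11|23)=-1; sign (−1)^0·-1^1·-1^2 = -1.
(a,b)_7: α=2, u≡1; β=-2, v≡3 (mod 7); (1|7)=+1, (3|7)=-1; sign (−1)^0·+1^-2·-1^2 = +1.
(a,b)_3: α=-4, u≡1; β=-2, v≡1 (mod 3); (1|3)=+1, (1|3)=+1; sign (−1)^0·+1^-2·+1^-4 = +1.
Ram(-41, 24420871) = {2, 23, 29, 41}; no ℚ_2-point on the conic.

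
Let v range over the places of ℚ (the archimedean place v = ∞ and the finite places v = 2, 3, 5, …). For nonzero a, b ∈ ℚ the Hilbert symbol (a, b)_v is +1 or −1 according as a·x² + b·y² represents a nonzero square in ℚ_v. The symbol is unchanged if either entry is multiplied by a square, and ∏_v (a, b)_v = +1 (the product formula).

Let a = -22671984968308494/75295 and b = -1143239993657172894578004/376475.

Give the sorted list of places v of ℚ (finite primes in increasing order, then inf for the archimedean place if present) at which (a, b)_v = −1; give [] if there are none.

(a, b) ≡ (-770, -391391) mod (ℚ^×)²; places V = {2, 3, 5, 7, 11, 13, 17, 23, 29, 37, ∞}.
(a,b)_23: α=2, u≡2; β=3, v≡13 (mod 23); (2|23)=+1, (13|23)=+1; sign (−1)^0·+1^3·+1^2 = +1.
(a,b)_5: α=-1, u≡4; β=-2, v≡4 (mod 5); (4|5)=+1, (4|5)=+1; sign (−1)^0·+1^-2·+1^-1 = +1.
(a,b)_13: α=4, u≡4; β=5, v≡9 (mod 13); (4|13)=+1, (9|13)=+1; sign (−1)^0·+1^5·+1^4 = +1.
(a,b)_7: α=3, u≡1; β=1, v≡5 (mod 7); (1|7)=+1, (5|7)=-1; sign (−1)^1·+1^1·-1^3 = +1.
(a,b)_37: α=-2, u≡12; β=-2, v≡22 (mod 37); (12|37)=+1, (22|37)=-1; sign (−1)^0·+1^-2·-1^-2 = +1.
(a,b)_29: α=2, u≡5; β=4, v≡5 (mod 29); (5|29)=+1, (5|29)=+1; sign (−1)^0·+1^4·+1^2 = +1.
(a,b)_3: α=2, u≡1; β=2, v≡1 (mod 3); (1|3)=+1, (1|3)=+1; sign (−1)^0·+1^2·+1^2 = +1.
(a,b)_∞: sgn(-770)=−, sgn(-391391)=−, so -1.
(a,b)_11: α=-1, u≡2; β=-1, v≡9 (mod 11); (2|11)=-1, (9|11)=+1; sign (−1)^1·-1^-1·+1^-1 = +1.
(a,b)_2: α=1, β=2; u≡7, v≡1 (mod 8); ε(u)ε(v)=1·0, αω(v)=1·0, βω(u)=2·0; sum ≡ 0  ⇒  +1.
(a,b)_17: α=2, u≡10; β=5, v≡10 (mod 17); (10|17)=-1, (10|17)=-1; sign (−1)^0·-1^5·-1^2 = -1.
|Ram(-770, -391391)| = 2, even; anisotropic at {17, ∞}.

[17, inf]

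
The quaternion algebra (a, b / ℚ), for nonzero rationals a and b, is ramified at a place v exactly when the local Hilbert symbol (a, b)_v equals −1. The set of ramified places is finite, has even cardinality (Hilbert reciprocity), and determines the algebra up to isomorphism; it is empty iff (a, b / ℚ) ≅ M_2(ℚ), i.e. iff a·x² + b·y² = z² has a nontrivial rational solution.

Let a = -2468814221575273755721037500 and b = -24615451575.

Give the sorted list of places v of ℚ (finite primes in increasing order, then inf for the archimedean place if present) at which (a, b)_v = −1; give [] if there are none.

[5, 7, 37, inf]

Mod squares: a ≡ -488215, b ≡ -109402007. Check v ∈ {∞, 2, 3, 5, 7, 11, 13, 23, 29, 31, 37}.
v=∞: -488215 < 0 and -109402007 < 0  ⇒  (a,b)_∞ = -1.
v=29: a=29^3·(≡17), b=29^1·(≡10) mod 29; (17|29)=-1, (10|29)=-1; (−1)^{3·1·14}·(-1)^1·(-1)^3 = +1.
v=11: a=11^2·(≡3), b=11^1·(≡10) mod 11; (3|11)=+1, (10|11)=-1; (−1)^{2·1·5}·(+1)^1·(-1)^2 = +1.
v=23: a=23^2·(≡13), b=23^1·(≡10) mod 23; (13|23)=+1, (10|23)=-1; (−1)^{2·1·11}·(+1)^1·(-1)^2 = +1.
v=37: a=37^3·(≡14), b=37^1·(≡21) mod 37; (14|37)=-1, (21|37)=+1; (−1)^{3·1·18}·(-1)^1·(+1)^3 = -1.
v=5: a=5^5·(≡3), b=5^2·(≡2) mod 5; (3|5)=-1, (2|5)=-1; (−1)^{5·2·2}·(-1)^2·(-1)^5 = -1.
v=3: a=3^0·(≡2), b=3^2·(≡1) mod 3; (2|3)=-1, (1|3)=+1; (−1)^{0·2·1}·(-1)^2·(+1)^0 = +1.
v=13: a=13^5·(≡6), b=13^1·(≡5) mod 13; (6|13)=-1, (5|13)=-1; (−1)^{5·1·6}·(-1)^1·(-1)^5 = +1.
v=2: v_2(a)=2, v_2(b)=0; units ≡ 1, 1 (mod 8); ε·ε+αω+βω = 0·0+2·0+0·0 ≡ 0  ⇒  (a,b)_2 = +1.
v=7: a=7^1·(≡3), b=7^0·(≡6) mod 7; (3|7)=-1, (6|7)=-1; (−1)^{1·0·3}·(-1)^0·(-1)^1 = -1.
v=31: a=31^2·(≡7), b=31^1·(≡9) mod 31; (7|31)=+1, (9|31)=+1; (−1)^{2·1·15}·(+1)^1·(+1)^2 = +1.
(-488215, -109402007 / ℚ) ramifies at {5, 7, 37, ∞}: a division algebra.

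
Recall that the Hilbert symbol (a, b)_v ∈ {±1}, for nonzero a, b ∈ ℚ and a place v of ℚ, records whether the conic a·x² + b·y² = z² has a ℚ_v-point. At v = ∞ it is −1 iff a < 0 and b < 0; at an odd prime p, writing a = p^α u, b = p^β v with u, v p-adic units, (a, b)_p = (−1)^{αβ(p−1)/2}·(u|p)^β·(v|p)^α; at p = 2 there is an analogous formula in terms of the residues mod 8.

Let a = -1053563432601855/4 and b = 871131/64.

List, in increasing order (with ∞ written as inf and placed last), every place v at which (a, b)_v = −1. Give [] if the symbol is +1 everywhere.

[17, 31]

Mod squares: a ≡ -255, b ≡ 871131. Check v ∈ {∞, 2, 3, 5, 7, 17, 19, 29, 31}.
v=3: a=3^1·(≡2), b=3^1·(≡1) mod 3; (2|3)=-1, (1|3)=+1; (−1)^{1·1·1}·(-1)^1·(+1)^1 = +1.
v=2: v_2(a)=-2, v_2(b)=-6; units ≡ 1, 3 (mod 8); ε·ε+αω+βω = 0·1+-2·1+-6·0 ≡ 0  ⇒  (a,b)_2 = +1.
v=29: a=29^2·(≡6), b=29^1·(≡4) mod 29; (6|29)=+1, (4|29)=+1; (−1)^{2·1·14}·(+1)^1·(+1)^2 = +1.
v=7: a=7^2·(≡2), b=7^0·(≡2) mod 7; (2|7)=+1, (2|7)=+1; (−1)^{2·0·3}·(+1)^0·(+1)^2 = +1.
v=31: a=31^2·(≡3), b=31^1·(≡23) mod 31; (3|31)=-1, (23|31)=-1; (−1)^{2·1·15}·(-1)^1·(-1)^2 = -1.
v=5: a=5^1·(≡1), b=5^0·(≡4) mod 5; (1|5)=+1, (4|5)=+1; (−1)^{1·0·2}·(+1)^0·(+1)^1 = +1.
v=17: a=17^3·(≡1), b=17^1·(≡3) mod 17; (1|17)=+1, (3|17)=-1; (−1)^{3·1·8}·(+1)^1·(-1)^3 = -1.
v=19: a=19^2·(≡5), b=19^1·(≡3) mod 19; (5|19)=+1, (3|19)=-1; (−1)^{2·1·9}·(+1)^1·(-1)^2 = +1.
v=∞: -255 < 0 and 871131 > 0  ⇒  (a,b)_∞ = +1.
|Ram(-255, 871131)| = 2, even; anisotropic at {17, 31}.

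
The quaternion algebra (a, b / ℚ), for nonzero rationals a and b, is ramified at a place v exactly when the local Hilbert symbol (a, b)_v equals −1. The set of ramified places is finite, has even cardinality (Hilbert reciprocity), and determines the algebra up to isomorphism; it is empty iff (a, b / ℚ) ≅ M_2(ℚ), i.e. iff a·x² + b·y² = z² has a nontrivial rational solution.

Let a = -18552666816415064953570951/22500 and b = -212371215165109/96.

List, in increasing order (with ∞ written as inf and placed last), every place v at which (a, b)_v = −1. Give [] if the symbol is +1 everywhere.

[3, 13, 17, inf]

(a, b) ≡ (-2431, -36366) mod (ℚ^×)²; places V = {2, 3, 5, 7, 11, 13, 17, 19, 29, ∞}.
(a,b)_19: α=2, u≡4; β=1, v≡4 (mod 19); (4|19)=+1, (4|19)=+1; sign (−1)^0·+1^1·+1^2 = +1.
(a,b)_29: α=2, u≡28; β=1, v≡25 (mod 29); (28|29)=+1, (25|29)=+1; sign (−1)^0·+1^1·+1^2 = +1.
(a,b)_∞: sgn(-2431)=−, sgn(-36366)=−, so -1.
(a,b)_13: α=3, u≡11; β=2, v≡11 (mod 13); (11|13)=-1, (11|13)=-1; sign (−1)^0·-1^2·-1^3 = -1.
(a,b)_11: α=9, u≡6; β=5, v≡9 (mod 11); (6|11)=-1, (9|11)=+1; sign (−1)^1·-1^5·+1^9 = +1.
(a,b)_7: α=4, u≡5; β=2, v≡3 (mod 7); (5|7)=-1, (3|7)=-1; sign (−1)^0·-1^2·-1^4 = +1.
(a,b)_3: α=-2, u≡2; β=-1, v≡1 (mod 3); (2|3)=-1, (1|3)=+1; sign (−1)^0·-1^-1·+1^-2 = -1.
(a,b)_17: α=3, u≡10; β=2, v≡12 (mod 17); (10|17)=-1, (12|17)=-1; sign (−1)^0·-1^2·-1^3 = -1.
(a,b)_5: α=-4, u≡4; β=0, v≡1 (mod 5); (4|5)=+1, (1|5)=+1; sign (−1)^0·+1^0·+1^-4 = +1.
(a,b)_2: α=-2, β=-5; u≡1, v≡1 (mod 8); ε(u)ε(v)=0·0, αω(v)=-2·0, βω(u)=-5·0; sum ≡ 0  ⇒  +1.
(-2431, -36366 / ℚ) ramifies at {3, 13, 17, ∞}: a division algebra.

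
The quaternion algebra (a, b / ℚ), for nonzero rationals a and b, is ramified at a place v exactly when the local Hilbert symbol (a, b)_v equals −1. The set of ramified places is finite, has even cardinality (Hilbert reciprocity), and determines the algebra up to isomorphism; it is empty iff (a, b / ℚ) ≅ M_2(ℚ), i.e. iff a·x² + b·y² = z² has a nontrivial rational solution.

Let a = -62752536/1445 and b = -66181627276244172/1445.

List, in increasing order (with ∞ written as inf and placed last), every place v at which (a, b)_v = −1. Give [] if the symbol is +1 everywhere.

Mod squares: a ≡ -30, b ≡ -15. Check v ∈ {∞, 2, 3, 5, 7, 11, 17}.
v=11: a=11^2·(≡3), b=11^2·(≡6) mod 11; (3|11)=+1, (6|11)=-1; (−1)^{2·2·5}·(+1)^2·(-1)^2 = +1.
v=2: v_2(a)=3, v_2(b)=2; units ≡ 1, 1 (mod 8); ε·ε+αω+βω = 0·0+3·0+2·0 ≡ 0  ⇒  (a,b)_2 = +1.
v=∞: -30 < 0 and -15 < 0  ⇒  (a,b)_∞ = -1.
v=7: a=7^4·(≡3), b=7^6·(≡6) mod 7; (3|7)=-1, (6|7)=-1; (−1)^{4·6·3}·(-1)^6·(-1)^4 = +1.
v=3: a=3^3·(≡2), b=3^19·(≡1) mod 3; (2|3)=-1, (1|3)=+1; (−1)^{3·19·1}·(-1)^19·(+1)^3 = +1.
v=17: a=17^-2·(≡8), b=17^-2·(≡9) mod 17; (8|17)=+1, (9|17)=+1; (−1)^{-2·-2·8}·(+1)^-2·(+1)^-2 = +1.
v=5: a=5^-1·(≡1), b=5^-1·(≡2) mod 5; (1|5)=+1, (2|5)=-1; (−1)^{-1·-1·2}·(+1)^-1·(-1)^-1 = -1.
|Ram(-30, -15)| = 2, even; anisotropic at {5, ∞}.

[5, inf]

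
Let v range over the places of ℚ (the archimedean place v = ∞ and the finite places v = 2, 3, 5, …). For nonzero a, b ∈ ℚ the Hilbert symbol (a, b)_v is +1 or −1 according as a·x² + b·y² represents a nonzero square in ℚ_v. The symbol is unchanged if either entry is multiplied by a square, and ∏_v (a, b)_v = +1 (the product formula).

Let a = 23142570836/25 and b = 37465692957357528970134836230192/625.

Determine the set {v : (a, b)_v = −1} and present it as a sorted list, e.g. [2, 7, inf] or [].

Mod squares: a ≡ 975821, b ≡ 667. Check v ∈ {∞, 2, 5, 7, 11, 19, 23, 29}.
v=7: a=7^3·(≡3), b=7^10·(≡4) mod 7; (3|7)=-1, (4|7)=+1; (−1)^{3·10·3}·(-1)^10·(+1)^3 = +1.
v=2: v_2(a)=2, v_2(b)=4; units ≡ 5, 3 (mod 8); ε·ε+αω+βω = 0·1+2·1+4·1 ≡ 0  ⇒  (a,b)_2 = +1.
v=19: a=19^1·(≡14), b=19^4·(≡18) mod 19; (14|19)=-1, (18|19)=-1; (−1)^{1·4·9}·(-1)^4·(-1)^1 = -1.
v=∞: 975821 > 0 and 667 > 0  ⇒  (a,b)_∞ = +1.
v=29: a=29^1·(≡28), b=29^3·(≡20) mod 29; (28|29)=+1, (20|29)=+1; (−1)^{1·3·14}·(+1)^3·(+1)^1 = +1.
v=5: a=5^-2·(≡1), b=5^-4·(≡2) mod 5; (1|5)=+1, (2|5)=-1; (−1)^{-2·-4·2}·(+1)^-4·(-1)^-2 = +1.
v=23: a=23^1·(≡11), b=23^3·(≡8) mod 23; (11|23)=-1, (8|23)=+1; (−1)^{1·3·11}·(-1)^3·(+1)^1 = +1.
v=11: a=11^3·(≡10), b=11^8·(≡2) mod 11; (10|11)=-1, (2|11)=-1; (−1)^{3·8·5}·(-1)^8·(-1)^3 = -1.
|Ram(975821, 667)| = 2, even; anisotropic at {11, 19}.

[11, 19]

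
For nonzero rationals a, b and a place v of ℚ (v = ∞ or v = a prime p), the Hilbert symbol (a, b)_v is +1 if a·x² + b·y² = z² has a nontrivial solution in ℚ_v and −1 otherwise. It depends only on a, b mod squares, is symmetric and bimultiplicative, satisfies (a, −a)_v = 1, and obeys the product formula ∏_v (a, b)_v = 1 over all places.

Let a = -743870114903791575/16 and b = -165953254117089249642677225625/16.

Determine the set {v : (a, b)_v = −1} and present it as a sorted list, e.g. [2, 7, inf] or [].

[31, inf]

Mod squares: a ≡ -24087, b ≡ -370481. Check v ∈ {∞, 2, 3, 5, 7, 17, 19, 31, 37}.
v=31: a=31^3·(≡23), b=31^5·(≡17) mod 31; (23|31)=-1, (17|31)=-1; (−1)^{3·5·15}·(-1)^5·(-1)^3 = -1.
v=∞: -24087 < 0 and -370481 < 0  ⇒  (a,b)_∞ = -1.
v=37: a=37^3·(≡24), b=37^5·(≡15) mod 37; (24|37)=-1, (15|37)=-1; (−1)^{3·5·18}·(-1)^5·(-1)^3 = +1.
v=5: a=5^2·(≡2), b=5^4·(≡4) mod 5; (2|5)=-1, (4|5)=+1; (−1)^{2·4·2}·(-1)^4·(+1)^2 = +1.
v=17: a=17^2·(≡9), b=17^3·(≡8) mod 17; (9|17)=+1, (8|17)=+1; (−1)^{2·3·8}·(+1)^3·(+1)^2 = +1.
v=19: a=19^2·(≡11), b=19^3·(≡3) mod 19; (11|19)=+1, (3|19)=-1; (−1)^{2·3·9}·(+1)^3·(-1)^2 = +1.
v=7: a=7^1·(≡5), b=7^2·(≡4) mod 7; (5|7)=-1, (4|7)=+1; (−1)^{1·2·3}·(-1)^2·(+1)^1 = +1.
v=2: v_2(a)=-4, v_2(b)=-4; units ≡ 1, 7 (mod 8); ε·ε+αω+βω = 0·1+-4·0+-4·0 ≡ 0  ⇒  (a,b)_2 = +1.
v=3: a=3^3·(≡2), b=3^4·(≡1) mod 3; (2|3)=-1, (1|3)=+1; (−1)^{3·4·1}·(-1)^4·(+1)^3 = +1.
|Ram(-24087, -370481)| = 2, even; anisotropic at {31, ∞}.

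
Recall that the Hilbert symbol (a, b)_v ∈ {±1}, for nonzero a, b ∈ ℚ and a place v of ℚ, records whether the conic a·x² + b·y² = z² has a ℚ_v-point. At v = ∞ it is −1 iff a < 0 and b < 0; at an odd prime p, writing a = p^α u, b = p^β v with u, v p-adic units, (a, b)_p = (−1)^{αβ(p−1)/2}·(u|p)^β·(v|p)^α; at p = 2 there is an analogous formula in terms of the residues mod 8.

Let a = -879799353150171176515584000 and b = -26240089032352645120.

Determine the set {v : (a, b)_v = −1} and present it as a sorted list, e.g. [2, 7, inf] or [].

Mod squares: a ≡ -79253515, b ≡ -191995. Check v ∈ {∞, 2, 3, 5, 11, 19, 23, 31, 43, 47}.
v=3: a=3^2·(≡2), b=3^0·(≡2) mod 3; (2|3)=-1, (2|3)=-1; (−1)^{2·0·1}·(-1)^0·(-1)^2 = +1.
v=2: v_2(a)=14, v_2(b)=14; units ≡ 5, 5 (mod 8); ε·ε+αω+βω = 0·0+14·1+14·1 ≡ 0  ⇒  (a,b)_2 = +1.
v=11: a=11^3·(≡5), b=11^2·(≡2) mod 11; (5|11)=+1, (2|11)=-1; (−1)^{3·2·5}·(+1)^2·(-1)^3 = -1.
v=∞: -79253515 < 0 and -191995 < 0  ⇒  (a,b)_∞ = -1.
v=5: a=5^3·(≡3), b=5^1·(≡1) mod 5; (3|5)=-1, (1|5)=+1; (−1)^{3·1·2}·(-1)^1·(+1)^3 = -1.
v=31: a=31^1·(≡8), b=31^0·(≡16) mod 31; (8|31)=+1, (16|31)=+1; (−1)^{1·0·15}·(+1)^0·(+1)^1 = +1.
v=47: a=47^1·(≡37), b=47^1·(≡7) mod 47; (37|47)=+1, (7|47)=+1; (−1)^{1·1·23}·(+1)^1·(+1)^1 = -1.
v=23: a=23^3·(≡4), b=23^2·(≡8) mod 23; (4|23)=+1, (8|23)=+1; (−1)^{3·2·11}·(+1)^2·(+1)^3 = +1.
v=19: a=19^6·(≡5), b=19^5·(≡2) mod 19; (5|19)=+1, (2|19)=-1; (−1)^{6·5·9}·(+1)^5·(-1)^6 = +1.
v=43: a=43^1·(≡35), b=43^1·(≡7) mod 43; (35|43)=+1, (7|43)=-1; (−1)^{1·1·21}·(+1)^1·(-1)^1 = +1.
|Ram(-79253515, -191995)| = 4, even; anisotropic at {5, 11, 47, ∞}.

[5, 11, 47, inf]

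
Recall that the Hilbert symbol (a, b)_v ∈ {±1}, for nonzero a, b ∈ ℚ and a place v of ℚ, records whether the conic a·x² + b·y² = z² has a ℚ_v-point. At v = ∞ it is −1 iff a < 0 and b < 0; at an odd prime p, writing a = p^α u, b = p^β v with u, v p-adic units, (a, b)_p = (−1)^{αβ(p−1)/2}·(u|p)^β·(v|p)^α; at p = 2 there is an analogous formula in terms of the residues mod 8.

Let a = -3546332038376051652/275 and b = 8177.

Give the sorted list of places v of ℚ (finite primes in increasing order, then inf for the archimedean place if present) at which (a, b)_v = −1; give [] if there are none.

(a, b) ≡ (-8547, 8177) mod (ℚ^×)²; places V = {2, 3, 5, 7, 11, 13, 17, 37, ∞}.
(a,b)_2: α=2, β=0; u≡5, v≡1 (mod 8); ε(u)ε(v)=0·0, αω(v)=2·0, βω(u)=0·1; sum ≡ 0  ⇒  +1.
(a,b)_37: α=3, u≡10; β=1, v≡36 (mod 37); (10|37)=+1, (36|37)=+1; sign (−1)^0·+1^1·+1^3 = +1.
(a,b)_11: α=-1, u≡3; β=0, v≡4 (mod 11); (3|11)=+1, (4|11)=+1; sign (−1)^0·+1^0·+1^-1 = +1.
(a,b)_7: α=1, u≡2; β=0, v≡1 (mod 7); (2|7)=+1, (1|7)=+1; sign (−1)^0·+1^0·+1^1 = +1.
(a,b)_∞: sgn(-8547)=−, sgn(8177)=+, so +1.
(a,b)_17: α=4, u≡13; β=1, v≡5 (mod 17); (13|17)=+1, (5|17)=-1; sign (−1)^0·+1^1·-1^4 = +1.
(a,b)_13: α=2, u≡11; β=1, v≡5 (mod 13); (11|13)=-1, (5|13)=-1; sign (−1)^0·-1^1·-1^2 = -1.
(a,b)_3: α=11, u≡1; β=0, v≡2 (mod 3); (1|3)=+1, (2|3)=-1; sign (−1)^0·+1^0·-1^11 = -1.
(a,b)_5: α=-2, u≡3; β=0, v≡2 (mod 5); (3|5)=-1, (2|5)=-1; sign (−1)^0·-1^0·-1^-2 = +1.
|Ram(-8547, 8177)| = 2, even; anisotropic at {3, 13}.

[3, 13]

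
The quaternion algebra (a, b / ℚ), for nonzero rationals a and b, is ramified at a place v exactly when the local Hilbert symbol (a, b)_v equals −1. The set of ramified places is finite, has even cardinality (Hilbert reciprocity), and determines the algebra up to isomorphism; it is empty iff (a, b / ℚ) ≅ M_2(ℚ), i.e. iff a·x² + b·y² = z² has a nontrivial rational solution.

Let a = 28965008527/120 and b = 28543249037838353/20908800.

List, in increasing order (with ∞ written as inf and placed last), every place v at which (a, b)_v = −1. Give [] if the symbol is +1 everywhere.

[2, 13]

Mod squares: a ≡ 7410, b ≡ 88179. Check v ∈ {∞, 2, 3, 5, 7, 11, 13, 17, 19}.
v=13: a=13^3·(≡2), b=13^5·(≡1) mod 13; (2|13)=-1, (1|13)=+1; (−1)^{3·5·6}·(-1)^5·(+1)^3 = -1.
v=∞: 7410 > 0 and 88179 > 0  ⇒  (a,b)_∞ = +1.
v=19: a=19^1·(≡18), b=19^1·(≡11) mod 19; (18|19)=-1, (11|19)=+1; (−1)^{1·1·9}·(-1)^1·(+1)^1 = +1.
v=2: v_2(a)=-3, v_2(b)=-8; units ≡ 1, 3 (mod 8); ε·ε+αω+βω = 0·1+-3·1+-8·0 ≡ 1  ⇒  (a,b)_2 = -1.
v=5: a=5^-1·(≡3), b=5^-2·(≡4) mod 5; (3|5)=-1, (4|5)=+1; (−1)^{-1·-2·2}·(-1)^-2·(+1)^-1 = +1.
v=3: a=3^-1·(≡1), b=3^-3·(≡2) mod 3; (1|3)=+1, (2|3)=-1; (−1)^{-1·-3·1}·(+1)^-3·(-1)^-1 = +1.
v=17: a=17^2·(≡15), b=17^3·(≡13) mod 17; (15|17)=+1, (13|17)=+1; (−1)^{2·3·8}·(+1)^3·(+1)^2 = +1.
v=7: a=7^4·(≡4), b=7^7·(≡4) mod 7; (4|7)=+1, (4|7)=+1; (−1)^{4·7·3}·(+1)^7·(+1)^4 = +1.
v=11: a=11^0·(≡7), b=11^-2·(≡5) mod 11; (7|11)=-1, (5|11)=+1; (−1)^{0·-2·5}·(-1)^-2·(+1)^0 = +1.
(7410, 88179 / ℚ) ramifies at {2, 13}: a division algebra.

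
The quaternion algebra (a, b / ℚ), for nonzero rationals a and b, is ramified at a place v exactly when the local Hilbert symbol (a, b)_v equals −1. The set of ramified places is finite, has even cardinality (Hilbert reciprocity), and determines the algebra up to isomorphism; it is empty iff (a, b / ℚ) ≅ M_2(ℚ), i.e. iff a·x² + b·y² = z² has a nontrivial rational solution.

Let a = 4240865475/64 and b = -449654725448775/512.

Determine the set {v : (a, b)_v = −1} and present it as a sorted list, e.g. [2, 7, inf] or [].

(a, b) ≡ (11, -238) mod (ℚ^×)²; places V = {2, 3, 5, 7, 11, 17, ∞}.
(a,b)_∞: sgn(11)=+, sgn(-238)=−, so +1.
(a,b)_5: α=2, u≡1; β=2, v≡2 (mod 5); (1|5)=+1, (2|5)=-1; sign (−1)^0·+1^2·-1^2 = +1.
(a,b)_3: α=2, u≡2; β=6, v≡2 (mod 3); (2|3)=-1, (2|3)=-1; sign (−1)^0·-1^6·-1^2 = +1.
(a,b)_17: α=2, u≡10; β=3, v≡11 (mod 17); (10|17)=-1, (11|17)=-1; sign (−1)^0·-1^3·-1^2 = -1.
(a,b)_7: α=2, u≡2; β=3, v≡2 (mod 7); (2|7)=+1, (2|7)=+1; sign (−1)^0·+1^3·+1^2 = +1.
(a,b)_2: α=-6, β=-9; u≡3, v≡1 (mod 8); ε(u)ε(v)=1·0, αω(v)=-6·0, βω(u)=-9·1; sum ≡ 1  ⇒  -1.
(a,b)_11: α=3, u≡1; β=4, v≡1 (mod 11); (1|11)=+1, (1|11)=+1; sign (−1)^0·+1^4·+1^3 = +1.
Ram(11, -238) = {2, 17}; no ℚ_2-point on the conic.

[2, 17]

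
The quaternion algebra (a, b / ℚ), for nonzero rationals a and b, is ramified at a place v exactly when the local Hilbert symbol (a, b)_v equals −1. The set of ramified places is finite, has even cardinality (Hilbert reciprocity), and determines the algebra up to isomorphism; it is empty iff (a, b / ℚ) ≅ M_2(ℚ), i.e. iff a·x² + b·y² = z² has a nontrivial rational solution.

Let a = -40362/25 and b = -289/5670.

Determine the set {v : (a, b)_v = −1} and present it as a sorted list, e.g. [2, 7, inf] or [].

(a, b) ≡ (-42, -70) mod (ℚ^×)²; places V = {2, 3, 5, 7, 17, 31, ∞}.
(a,b)_5: α=-2, u≡3; β=-1, v≡4 (mod 5); (3|5)=-1, (4|5)=+1; sign (−1)^0·-1^-1·+1^-2 = -1.
(a,b)_3: α=1, u≡1; β=-4, v≡2 (mod 3); (1|3)=+1, (2|3)=-1; sign (−1)^0·+1^-4·-1^1 = -1.
(a,b)_2: α=1, β=-1; u≡3, v≡5 (mod 8); ε(u)ε(v)=1·0, αω(v)=1·1, βω(u)=-1·1; sum ≡ 0  ⇒  +1.
(a,b)_17: α=0, u≡8; β=2, v≡15 (mod 17); (8|17)=+1, (15|17)=+1; sign (−1)^0·+1^2·+1^0 = +1.
(a,b)_31: α=2, u≡7; β=0, v≡24 (mod 31); (7|31)=+1, (24|31)=-1; sign (−1)^0·+1^0·-1^2 = +1.
(a,b)_∞: sgn(-42)=−, sgn(-70)=−, so -1.
(a,b)_7: α=1, u≡4; β=-1, v≡1 (mod 7); (4|7)=+1, (1|7)=+1; sign (−1)^1·+1^-1·+1^1 = -1.
(-42, -70 / ℚ) ramifies at {3, 5, 7, ∞}: a division algebra.

[3, 5, 7, inf]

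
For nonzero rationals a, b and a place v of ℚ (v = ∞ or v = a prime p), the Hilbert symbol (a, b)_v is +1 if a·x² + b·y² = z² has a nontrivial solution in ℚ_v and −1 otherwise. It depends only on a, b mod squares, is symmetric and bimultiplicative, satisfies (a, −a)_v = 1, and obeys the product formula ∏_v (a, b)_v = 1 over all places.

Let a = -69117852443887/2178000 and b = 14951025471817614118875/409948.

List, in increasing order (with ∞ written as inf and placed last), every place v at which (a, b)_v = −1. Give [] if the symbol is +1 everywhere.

[17, 29]

(a, b) ≡ (-1235, 51765) mod (ℚ^×)²; places V = {2, 3, 5, 7, 11, 13, 17, 19, 29, 37, ∞}.
(a,b)_29: α=4, u≡27; β=5, v≡25 (mod 29); (27|29)=-1, (25|29)=+1; sign (−1)^0·-1^5·+1^4 = -1.
(a,b)_2: α=-4, β=-2; u≡5, v≡5 (mod 8); ε(u)ε(v)=0·0, αω(v)=-4·1, βω(u)=-2·1; sum ≡ 0  ⇒  +1.
(a,b)_19: α=1, u≡1; β=2, v≡4 (mod 19); (1|19)=+1, (4|19)=+1; sign (−1)^0·+1^2·+1^1 = +1.
(a,b)_37: α=2, u≡15; β=4, v≡2 (mod 37); (15|37)=-1, (2|37)=-1; sign (−1)^0·-1^4·-1^2 = +1.
(a,b)_3: α=-2, u≡1; β=1, v≡2 (mod 3); (1|3)=+1, (2|3)=-1; sign (−1)^0·+1^1·-1^-2 = +1.
(a,b)_7: α=0, u≡2; β=-1, v≡6 (mod 7); (2|7)=+1, (6|7)=-1; sign (−1)^0·+1^-1·-1^0 = +1.
(a,b)_5: α=-3, u≡2; β=3, v≡2 (mod 5); (2|5)=-1, (2|5)=-1; sign (−1)^0·-1^3·-1^-3 = +1.
(a,b)_17: α=2, u≡14; β=1, v≡15 (mod 17); (14|17)=-1, (15|17)=+1; sign (−1)^0·-1^1·+1^2 = -1.
(a,b)_13: α=1, u≡3; β=2, v≡4 (mod 13); (3|13)=+1, (4|13)=+1; sign (−1)^0·+1^2·+1^1 = +1.
(a,b)_∞: sgn(-1235)=−, sgn(51765)=+, so +1.
(a,b)_11: α=-2, u≡7; β=-4, v≡2 (mod 11); (7|11)=-1, (2|11)=-1; sign (−1)^0·-1^-4·-1^-2 = +1.
(-1235, 51765 / ℚ) ramifies at {17, 29}: a division algebra.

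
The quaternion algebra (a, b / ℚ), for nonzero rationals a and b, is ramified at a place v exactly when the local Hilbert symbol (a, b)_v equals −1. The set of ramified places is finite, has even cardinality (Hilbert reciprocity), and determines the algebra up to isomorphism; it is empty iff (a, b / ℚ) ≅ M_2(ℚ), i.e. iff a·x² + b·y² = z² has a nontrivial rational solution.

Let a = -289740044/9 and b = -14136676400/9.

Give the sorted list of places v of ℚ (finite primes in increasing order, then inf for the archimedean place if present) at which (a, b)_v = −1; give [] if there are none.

Mod squares: a ≡ -200651, b ≡ -721259. Check v ∈ {∞, 2, 3, 5, 7, 11, 17, 19, 29, 37}.
v=19: a=19^2·(≡12), b=19^1·(≡16) mod 19; (12|19)=-1, (16|19)=+1; (−1)^{2·1·9}·(-1)^1·(+1)^2 = -1.
v=5: a=5^0·(≡4), b=5^2·(≡1) mod 5; (4|5)=+1, (1|5)=+1; (−1)^{0·2·2}·(+1)^2·(+1)^0 = +1.
v=3: a=3^-2·(≡1), b=3^-2·(≡1) mod 3; (1|3)=+1, (1|3)=+1; (−1)^{-2·-2·1}·(+1)^-2·(+1)^-2 = +1.
v=7: a=7^0·(≡4), b=7^3·(≡5) mod 7; (4|7)=+1, (5|7)=-1; (−1)^{0·3·3}·(+1)^3·(-1)^0 = +1.
v=11: a=11^1·(≡10), b=11^1·(≡2) mod 11; (10|11)=-1, (2|11)=-1; (−1)^{1·1·5}·(-1)^1·(-1)^1 = -1.
v=37: a=37^1·(≡10), b=37^0·(≡20) mod 37; (10|37)=+1, (20|37)=-1; (−1)^{1·0·18}·(+1)^0·(-1)^1 = -1.
v=17: a=17^1·(≡10), b=17^1·(≡7) mod 17; (10|17)=-1, (7|17)=-1; (−1)^{1·1·8}·(-1)^1·(-1)^1 = +1.
v=2: v_2(a)=2, v_2(b)=4; units ≡ 5, 5 (mod 8); ε·ε+αω+βω = 0·0+2·1+4·1 ≡ 0  ⇒  (a,b)_2 = +1.
v=∞: -200651 < 0 and -721259 < 0  ⇒  (a,b)_∞ = -1.
v=29: a=29^1·(≡21), b=29^1·(≡8) mod 29; (21|29)=-1, (8|29)=-1; (−1)^{1·1·14}·(-1)^1·(-1)^1 = +1.
Ram(-200651, -721259) = {11, 19, 37, ∞}; no ℚ_11-point on the conic.

[11, 19, 37, inf]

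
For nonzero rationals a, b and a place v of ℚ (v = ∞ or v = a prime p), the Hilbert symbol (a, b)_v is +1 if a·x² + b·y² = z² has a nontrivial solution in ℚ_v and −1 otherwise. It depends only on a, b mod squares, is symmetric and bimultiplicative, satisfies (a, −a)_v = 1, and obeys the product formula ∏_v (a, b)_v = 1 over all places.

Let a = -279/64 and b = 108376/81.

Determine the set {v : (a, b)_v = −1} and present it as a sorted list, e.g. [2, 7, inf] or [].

Mod squares: a ≡ -31, b ≡ 27094. Check v ∈ {∞, 2, 3, 19, 23, 31}.
v=∞: -31 < 0 and 27094 > 0  ⇒  (a,b)_∞ = +1.
v=2: v_2(a)=-6, v_2(b)=3; units ≡ 1, 3 (mod 8); ε·ε+αω+βω = 0·1+-6·1+3·0 ≡ 0  ⇒  (a,b)_2 = +1.
v=31: a=31^1·(≡11), b=31^1·(≡29) mod 31; (11|31)=-1, (29|31)=-1; (−1)^{1·1·15}·(-1)^1·(-1)^1 = -1.
v=23: a=23^0·(≡19), b=23^1·(≡17) mod 23; (19|23)=-1, (17|23)=-1; (−1)^{0·1·11}·(-1)^1·(-1)^0 = -1.
v=19: a=19^0·(≡9), b=19^1·(≡16) mod 19; (9|19)=+1, (16|19)=+1; (−1)^{0·1·9}·(+1)^1·(+1)^0 = +1.
v=3: a=3^2·(≡2), b=3^-4·(≡1) mod 3; (2|3)=-1, (1|3)=+1; (−1)^{2·-4·1}·(-1)^-4·(+1)^2 = +1.
Ram(-31, 27094) = {23, 31}; no ℚ_23-point on the conic.

[23, 31]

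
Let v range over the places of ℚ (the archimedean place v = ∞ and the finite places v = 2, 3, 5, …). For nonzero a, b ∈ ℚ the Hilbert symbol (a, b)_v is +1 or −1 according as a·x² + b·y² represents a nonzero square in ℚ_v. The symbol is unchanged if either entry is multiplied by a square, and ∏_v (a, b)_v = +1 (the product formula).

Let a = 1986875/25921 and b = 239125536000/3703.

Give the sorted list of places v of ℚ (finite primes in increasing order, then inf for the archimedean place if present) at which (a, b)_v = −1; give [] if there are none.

Mod squares: a ≡ 11, b ≡ 595. Check v ∈ {∞, 2, 3, 5, 7, 11, 13, 17, 23}.
v=∞: 11 > 0 and 595 > 0  ⇒  (a,b)_∞ = +1.
v=7: a=7^-2·(≡4), b=7^-1·(≡2) mod 7; (4|7)=+1, (2|7)=+1; (−1)^{-2·-1·3}·(+1)^-1·(+1)^-2 = +1.
v=11: a=11^1·(≡1), b=11^0·(≡3) mod 11; (1|11)=+1, (3|11)=+1; (−1)^{1·0·5}·(+1)^0·(+1)^1 = +1.
v=5: a=5^4·(≡4), b=5^3·(≡1) mod 5; (4|5)=+1, (1|5)=+1; (−1)^{4·3·2}·(+1)^3·(+1)^4 = +1.
v=13: a=13^0·(≡6), b=13^2·(≡12) mod 13; (6|13)=-1, (12|13)=+1; (−1)^{0·2·6}·(-1)^2·(+1)^0 = +1.
v=17: a=17^2·(≡11), b=17^3·(≡1) mod 17; (11|17)=-1, (1|17)=+1; (−1)^{2·3·8}·(-1)^3·(+1)^2 = -1.
v=23: a=23^-2·(≡22), b=23^-2·(≡19) mod 23; (22|23)=-1, (19|23)=-1; (−1)^{-2·-2·11}·(-1)^-2·(-1)^-2 = +1.
v=2: v_2(a)=0, v_2(b)=8; units ≡ 3, 3 (mod 8); ε·ε+αω+βω = 1·1+0·1+8·1 ≡ 1  ⇒  (a,b)_2 = -1.
v=3: a=3^0·(≡2), b=3^2·(≡1) mod 3; (2|3)=-1, (1|3)=+1; (−1)^{0·2·1}·(-1)^2·(+1)^0 = +1.
(11, 595 / ℚ) ramifies at {2, 17}: a division algebra.

[2, 17]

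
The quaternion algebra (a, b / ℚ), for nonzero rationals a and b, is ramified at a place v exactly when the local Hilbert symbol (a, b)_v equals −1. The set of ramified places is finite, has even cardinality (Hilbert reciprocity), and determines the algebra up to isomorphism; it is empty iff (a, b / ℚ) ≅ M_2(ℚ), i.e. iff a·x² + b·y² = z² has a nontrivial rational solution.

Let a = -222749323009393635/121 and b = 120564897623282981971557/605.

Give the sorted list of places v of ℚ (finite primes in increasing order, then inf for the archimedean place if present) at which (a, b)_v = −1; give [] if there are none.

[3, 7, 31, 47]

Mod squares: a ≡ -4072315, b ≡ 73585785. Check v ∈ {∞, 2, 3, 5, 7, 11, 13, 31, 37, 43, 47}.
v=31: a=31^1·(≡22), b=31^1·(≡29) mod 31; (22|31)=-1, (29|31)=-1; (−1)^{1·1·15}·(-1)^1·(-1)^1 = -1.
v=11: a=11^-2·(≡7), b=11^-2·(≡3) mod 11; (7|11)=-1, (3|11)=+1; (−1)^{-2·-2·5}·(-1)^-2·(+1)^-2 = +1.
v=47: a=47^1·(≡30), b=47^1·(≡38) mod 47; (30|47)=-1, (38|47)=-1; (−1)^{1·1·23}·(-1)^1·(-1)^1 = -1.
v=7: a=7^4·(≡6), b=7^5·(≡6) mod 7; (6|7)=-1, (6|7)=-1; (−1)^{4·5·3}·(-1)^5·(-1)^4 = -1.
v=∞: -4072315 < 0 and 73585785 > 0  ⇒  (a,b)_∞ = +1.
v=3: a=3^2·(≡2), b=3^7·(≡1) mod 3; (2|3)=-1, (1|3)=+1; (−1)^{2·7·1}·(-1)^7·(+1)^2 = -1.
v=5: a=5^1·(≡3), b=5^-1·(≡2) mod 5; (3|5)=-1, (2|5)=-1; (−1)^{1·-1·2}·(-1)^-1·(-1)^1 = +1.
v=43: a=43^3·(≡10), b=43^4·(≡6) mod 43; (10|43)=+1, (6|43)=+1; (−1)^{3·4·21}·(+1)^4·(+1)^3 = +1.
v=2: v_2(a)=0, v_2(b)=0; units ≡ 5, 1 (mod 8); ε·ε+αω+βω = 0·0+0·0+0·1 ≡ 0  ⇒  (a,b)_2 = +1.
v=37: a=37^2·(≡28), b=37^3·(≡23) mod 37; (28|37)=+1, (23|37)=-1; (−1)^{2·3·18}·(+1)^3·(-1)^2 = +1.
v=13: a=13^1·(≡2), b=13^1·(≡6) mod 13; (2|13)=-1, (6|13)=-1; (−1)^{1·1·6}·(-1)^1·(-1)^1 = +1.
Ram(-4072315, 73585785) = {3, 7, 31, 47}; no ℚ_3-point on the conic.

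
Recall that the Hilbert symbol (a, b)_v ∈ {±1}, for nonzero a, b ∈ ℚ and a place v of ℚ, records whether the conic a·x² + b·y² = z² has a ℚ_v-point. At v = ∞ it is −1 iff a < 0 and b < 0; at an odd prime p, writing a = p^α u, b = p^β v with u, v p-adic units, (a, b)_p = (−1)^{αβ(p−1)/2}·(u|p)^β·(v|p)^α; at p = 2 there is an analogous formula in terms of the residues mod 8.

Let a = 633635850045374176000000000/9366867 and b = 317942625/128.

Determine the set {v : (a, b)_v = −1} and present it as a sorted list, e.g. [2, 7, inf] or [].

[5, 13]

Mod squares: a ≡ 2145, b ≡ 4290. Check v ∈ {∞, 2, 3, 5, 7, 11, 13, 19, 29, 31}.
v=19: a=19^-2·(≡17), b=19^0·(≡10) mod 19; (17|19)=+1, (10|19)=-1; (−1)^{-2·0·9}·(+1)^0·(-1)^-2 = +1.
v=7: a=7^8·(≡5), b=7^2·(≡5) mod 7; (5|7)=-1, (5|7)=-1; (−1)^{8·2·3}·(-1)^2·(-1)^8 = +1.
v=29: a=29^2·(≡20), b=29^0·(≡14) mod 29; (20|29)=+1, (14|29)=-1; (−1)^{2·0·14}·(+1)^0·(-1)^2 = +1.
v=11: a=11^1·(≡8), b=11^3·(≡3) mod 11; (8|11)=-1, (3|11)=+1; (−1)^{1·3·5}·(-1)^3·(+1)^1 = +1.
v=3: a=3^-3·(≡1), b=3^1·(≡2) mod 3; (1|3)=+1, (2|3)=-1; (−1)^{-3·1·1}·(+1)^1·(-1)^-3 = +1.
v=13: a=13^5·(≡4), b=13^1·(≡11) mod 13; (4|13)=+1, (11|13)=-1; (−1)^{5·1·6}·(+1)^1·(-1)^5 = -1.
v=5: a=5^9·(≡1), b=5^3·(≡2) mod 5; (1|5)=+1, (2|5)=-1; (−1)^{9·3·2}·(+1)^3·(-1)^9 = -1.
v=31: a=31^-2·(≡30), b=31^0·(≡21) mod 31; (30|31)=-1, (21|31)=-1; (−1)^{-2·0·15}·(-1)^0·(-1)^-2 = +1.
v=2: v_2(a)=14, v_2(b)=-7; units ≡ 1, 1 (mod 8); ε·ε+αω+βω = 0·0+14·0+-7·0 ≡ 0  ⇒  (a,b)_2 = +1.
v=∞: 2145 > 0 and 4290 > 0  ⇒  (a,b)_∞ = +1.
Ram(2145, 4290) = {5, 13}; no ℚ_5-point on the conic.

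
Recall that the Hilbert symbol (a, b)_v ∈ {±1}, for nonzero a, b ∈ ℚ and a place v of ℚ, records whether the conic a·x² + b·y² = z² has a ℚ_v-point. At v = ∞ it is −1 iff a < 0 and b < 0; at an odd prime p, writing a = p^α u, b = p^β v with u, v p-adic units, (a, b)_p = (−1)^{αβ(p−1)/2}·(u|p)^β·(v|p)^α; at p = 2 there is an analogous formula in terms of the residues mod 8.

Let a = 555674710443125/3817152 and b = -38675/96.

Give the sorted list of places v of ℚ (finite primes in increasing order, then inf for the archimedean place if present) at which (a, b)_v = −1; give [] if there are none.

[2, 3, 7, 17]

Mod squares: a ≡ 663, b ≡ -9282. Check v ∈ {∞, 2, 3, 5, 7, 13, 17, 41, 47}.
v=3: a=3^-3·(≡2), b=3^-1·(≡2) mod 3; (2|3)=-1, (2|3)=-1; (−1)^{-3·-1·1}·(-1)^-1·(-1)^-3 = -1.
v=41: a=41^2·(≡38), b=41^0·(≡5) mod 41; (38|41)=-1, (5|41)=+1; (−1)^{2·0·20}·(-1)^0·(+1)^2 = +1.
v=5: a=5^4·(≡2), b=5^2·(≡3) mod 5; (2|5)=-1, (3|5)=-1; (−1)^{4·2·2}·(-1)^2·(-1)^4 = +1.
v=47: a=47^-2·(≡13), b=47^0·(≡3) mod 47; (13|47)=-1, (3|47)=+1; (−1)^{-2·0·23}·(-1)^0·(+1)^-2 = +1.
v=13: a=13^3·(≡12), b=13^1·(≡3) mod 13; (12|13)=+1, (3|13)=+1; (−1)^{3·1·6}·(+1)^1·(+1)^3 = +1.
v=17: a=17^3·(≡12), b=17^1·(≡8) mod 17; (12|17)=-1, (8|17)=+1; (−1)^{3·1·8}·(-1)^1·(+1)^3 = -1.
v=∞: 663 > 0 and -9282 < 0  ⇒  (a,b)_∞ = +1.
v=7: a=7^2·(≡3), b=7^1·(≡1) mod 7; (3|7)=-1, (1|7)=+1; (−1)^{2·1·3}·(-1)^1·(+1)^2 = -1.
v=2: v_2(a)=-6, v_2(b)=-5; units ≡ 7, 7 (mod 8); ε·ε+αω+βω = 1·1+-6·0+-5·0 ≡ 1  ⇒  (a,b)_2 = -1.
(663, -9282 / ℚ) ramifies at {2, 3, 7, 17}: a division algebra.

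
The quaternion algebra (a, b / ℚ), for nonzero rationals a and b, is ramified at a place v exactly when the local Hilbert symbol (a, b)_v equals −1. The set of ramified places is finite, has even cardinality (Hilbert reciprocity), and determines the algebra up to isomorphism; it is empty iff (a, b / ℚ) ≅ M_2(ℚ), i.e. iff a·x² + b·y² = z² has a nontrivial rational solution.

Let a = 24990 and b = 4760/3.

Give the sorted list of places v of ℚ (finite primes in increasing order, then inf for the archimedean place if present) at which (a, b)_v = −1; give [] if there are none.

[3, 5, 7, 17]

(a, b) ≡ (510, 3570) mod (ℚ^×)²; places V = {2, 3, 5, 7, 17, ∞}.
(a,b)_2: α=1, β=3; u≡7, v≡1 (mod 8); ε(u)ε(v)=1·0, αω(v)=1·0, βω(u)=3·0; sum ≡ 0  ⇒  +1.
(a,b)_5: α=1, u≡3; β=1, v≡4 (mod 5); (3|5)=-1, (4|5)=+1; sign (−1)^0·-1^1·+1^1 = -1.
(a,b)_3: α=1, u≡2; β=-1, v≡2 (mod 3); (2|3)=-1, (2|3)=-1; sign (−1)^1·-1^-1·-1^1 = -1.
(a,b)_∞: sgn(510)=+, sgn(3570)=+, so +1.
(a,b)_17: α=1, u≡8; β=1, v≡14 (mod 17); (8|17)=+1, (14|17)=-1; sign (−1)^0·+1^1·-1^1 = -1.
(a,b)_7: α=2, u≡6; β=1, v≡5 (mod 7); (6|7)=-1, (5|7)=-1; sign (−1)^0·-1^1·-1^2 = -1.
(510, 3570 / ℚ) ramifies at {3, 5, 7, 17}: a division algebra.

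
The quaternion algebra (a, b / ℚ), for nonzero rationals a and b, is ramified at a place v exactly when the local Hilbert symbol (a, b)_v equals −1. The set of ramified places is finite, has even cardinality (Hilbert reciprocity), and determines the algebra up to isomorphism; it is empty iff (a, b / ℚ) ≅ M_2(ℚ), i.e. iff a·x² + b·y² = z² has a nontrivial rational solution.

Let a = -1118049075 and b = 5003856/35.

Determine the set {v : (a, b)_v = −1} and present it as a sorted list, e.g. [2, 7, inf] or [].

Mod squares: a ≡ -3, b ≡ 15015. Check v ∈ {∞, 2, 3, 5, 7, 11, 13}.
v=13: a=13^2·(≡12), b=13^1·(≡11) mod 13; (12|13)=+1, (11|13)=-1; (−1)^{2·1·6}·(+1)^1·(-1)^2 = +1.
v=7: a=7^0·(≡4), b=7^-1·(≡5) mod 7; (4|7)=+1, (5|7)=-1; (−1)^{0·-1·3}·(+1)^-1·(-1)^0 = +1.
v=∞: -3 < 0 and 15015 > 0  ⇒  (a,b)_∞ = +1.
v=3: a=3^7·(≡2), b=3^7·(≡1) mod 3; (2|3)=-1, (1|3)=+1; (−1)^{7·7·1}·(-1)^7·(+1)^7 = +1.
v=2: v_2(a)=0, v_2(b)=4; units ≡ 5, 7 (mod 8); ε·ε+αω+βω = 0·1+0·0+4·1 ≡ 0  ⇒  (a,b)_2 = +1.
v=5: a=5^2·(≡2), b=5^-1·(≡3) mod 5; (2|5)=-1, (3|5)=-1; (−1)^{2·-1·2}·(-1)^-1·(-1)^2 = -1.
v=11: a=11^2·(≡2), b=11^1·(≡1) mod 11; (2|11)=-1, (1|11)=+1; (−1)^{2·1·5}·(-1)^1·(+1)^2 = -1.
|Ram(-3, 15015)| = 2, even; anisotropic at {5, 11}.

[5, 11]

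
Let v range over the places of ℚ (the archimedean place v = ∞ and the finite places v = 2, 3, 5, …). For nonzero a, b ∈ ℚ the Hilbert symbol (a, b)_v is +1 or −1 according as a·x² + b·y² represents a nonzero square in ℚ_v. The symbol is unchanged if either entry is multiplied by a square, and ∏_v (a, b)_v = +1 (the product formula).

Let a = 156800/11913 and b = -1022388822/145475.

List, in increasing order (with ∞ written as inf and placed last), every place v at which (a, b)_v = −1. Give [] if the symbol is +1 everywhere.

[3, 11]

Mod squares: a ≡ 66, b ≡ -418. Check v ∈ {∞, 2, 3, 5, 7, 11, 13, 19, 23}.
v=11: a=11^-1·(≡10), b=11^-1·(≡6) mod 11; (10|11)=-1, (6|11)=-1; (−1)^{-1·-1·5}·(-1)^-1·(-1)^-1 = -1.
v=13: a=13^0·(≡4), b=13^2·(≡11) mod 13; (4|13)=+1, (11|13)=-1; (−1)^{0·2·6}·(+1)^2·(-1)^0 = +1.
v=2: v_2(a)=7, v_2(b)=1; units ≡ 1, 7 (mod 8); ε·ε+αω+βω = 0·1+7·0+1·0 ≡ 0  ⇒  (a,b)_2 = +1.
v=19: a=19^-2·(≡9), b=19^3·(≡17) mod 19; (9|19)=+1, (17|19)=+1; (−1)^{-2·3·9}·(+1)^3·(+1)^-2 = +1.
v=7: a=7^2·(≡6), b=7^2·(≡4) mod 7; (6|7)=-1, (4|7)=+1; (−1)^{2·2·3}·(-1)^2·(+1)^2 = +1.
v=∞: 66 > 0 and -418 < 0  ⇒  (a,b)_∞ = +1.
v=3: a=3^-1·(≡1), b=3^2·(≡2) mod 3; (1|3)=+1, (2|3)=-1; (−1)^{-1·2·1}·(+1)^2·(-1)^-1 = -1.
v=5: a=5^2·(≡4), b=5^-2·(≡2) mod 5; (4|5)=+1, (2|5)=-1; (−1)^{2·-2·2}·(+1)^-2·(-1)^2 = +1.
v=23: a=23^0·(≡14), b=23^-2·(≡21) mod 23; (14|23)=-1, (21|23)=-1; (−1)^{0·-2·11}·(-1)^-2·(-1)^0 = +1.
(66, -418 / ℚ) ramifies at {3, 11}: a division algebra.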